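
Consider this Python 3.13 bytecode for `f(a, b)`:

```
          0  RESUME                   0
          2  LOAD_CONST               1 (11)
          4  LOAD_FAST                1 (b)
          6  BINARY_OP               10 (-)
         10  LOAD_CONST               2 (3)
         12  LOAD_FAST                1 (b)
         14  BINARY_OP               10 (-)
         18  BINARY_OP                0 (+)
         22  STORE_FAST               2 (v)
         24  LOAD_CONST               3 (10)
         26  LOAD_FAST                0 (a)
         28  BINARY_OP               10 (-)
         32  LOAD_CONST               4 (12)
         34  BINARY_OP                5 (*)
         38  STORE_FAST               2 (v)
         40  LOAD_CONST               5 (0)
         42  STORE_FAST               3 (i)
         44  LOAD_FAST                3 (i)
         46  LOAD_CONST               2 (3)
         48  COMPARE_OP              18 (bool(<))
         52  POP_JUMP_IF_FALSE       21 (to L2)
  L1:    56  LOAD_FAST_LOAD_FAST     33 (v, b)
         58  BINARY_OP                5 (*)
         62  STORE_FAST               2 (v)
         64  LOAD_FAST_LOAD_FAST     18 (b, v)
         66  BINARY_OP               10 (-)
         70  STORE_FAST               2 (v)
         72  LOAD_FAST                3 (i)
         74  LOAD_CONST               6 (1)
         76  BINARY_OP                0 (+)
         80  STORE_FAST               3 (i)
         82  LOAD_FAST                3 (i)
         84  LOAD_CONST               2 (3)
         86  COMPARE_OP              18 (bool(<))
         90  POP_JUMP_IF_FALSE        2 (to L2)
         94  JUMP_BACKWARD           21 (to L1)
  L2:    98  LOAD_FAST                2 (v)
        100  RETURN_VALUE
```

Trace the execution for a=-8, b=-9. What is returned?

156645

LOAD_CONST → push 11
LOAD_FAST b → push -9
BINARY_OP - → 11 - -9 = 20
LOAD_CONST → push 3
LOAD_FAST b → push -9
BINARY_OP - → 3 - -9 = 12
BINARY_OP + → 20 + 12 = 32
STORE_FAST v → v=32
LOAD_CONST → push 10
LOAD_FAST a → push -8
BINARY_OP - → 10 - -8 = 18
LOAD_CONST → push 12
BINARY_OP * → 18 * 12 = 216
STORE_FAST v → v=216
LOAD_CONST → push 0
STORE_FAST i → i=0
LOAD_FAST i → push 0
LOAD_CONST → push 3
COMPARE_OP bool(<) → 0 vs 3 = True
POP_JUMP_IF_FALSE → pop True; no jump
LOAD_FAST_LOAD_FAST v,b → push 216,-9
BINARY_OP * → 216 * -9 = -1944
STORE_FAST v → v=-1944
LOAD_FAST_LOAD_FAST b,v → push -9,-1944
BINARY_OP - → -9 - -1944 = 1935
STORE_FAST v → v=1935
LOAD_FAST i → push 0
LOAD_CONST → push 1
BINARY_OP + → 0 + 1 = 1
STORE_FAST i → i=1
LOAD_FAST i → push 1
LOAD_CONST → push 3
COMPARE_OP bool(<) → 1 vs 3 = True
POP_JUMP_IF_FALSE → pop True; no jump
LOAD_FAST_LOAD_FAST v,b → push 1935,-9
BINARY_OP * → 1935 * -9 = -17415
STORE_FAST v → v=-17415
LOAD_FAST_LOAD_FAST b,v → push -9,-17415
BINARY_OP - → -9 - -17415 = 17406
STORE_FAST v → v=17406
LOAD_FAST i → push 1
LOAD_CONST → push 1
BINARY_OP + → 1 + 1 = 2
STORE_FAST i → i=2
LOAD_FAST i → push 2
LOAD_CONST → push 3
COMPARE_OP bool(<) → 2 vs 3 = True
POP_JUMP_IF_FALSE → pop True; no jump
LOAD_FAST_LOAD_FAST v,b → push 17406,-9
BINARY_OP * → 17406 * -9 = -156654
STORE_FAST v → v=-156654
LOAD_FAST_LOAD_FAST b,v → push -9,-156654
BINARY_OP - → -9 - -156654 = 156645
STORE_FAST v → v=156645
LOAD_FAST i → push 2
LOAD_CONST → push 1
BINARY_OP + → 2 + 1 = 3
STORE_FAST i → i=3
LOAD_FAST i → push 3
LOAD_CONST → push 3
COMPARE_OP bool(<) → 3 vs 3 = False
POP_JUMP_IF_FALSE → pop False; jump
LOAD_FAST v → push 156645
RETURN_VALUE → return 156645.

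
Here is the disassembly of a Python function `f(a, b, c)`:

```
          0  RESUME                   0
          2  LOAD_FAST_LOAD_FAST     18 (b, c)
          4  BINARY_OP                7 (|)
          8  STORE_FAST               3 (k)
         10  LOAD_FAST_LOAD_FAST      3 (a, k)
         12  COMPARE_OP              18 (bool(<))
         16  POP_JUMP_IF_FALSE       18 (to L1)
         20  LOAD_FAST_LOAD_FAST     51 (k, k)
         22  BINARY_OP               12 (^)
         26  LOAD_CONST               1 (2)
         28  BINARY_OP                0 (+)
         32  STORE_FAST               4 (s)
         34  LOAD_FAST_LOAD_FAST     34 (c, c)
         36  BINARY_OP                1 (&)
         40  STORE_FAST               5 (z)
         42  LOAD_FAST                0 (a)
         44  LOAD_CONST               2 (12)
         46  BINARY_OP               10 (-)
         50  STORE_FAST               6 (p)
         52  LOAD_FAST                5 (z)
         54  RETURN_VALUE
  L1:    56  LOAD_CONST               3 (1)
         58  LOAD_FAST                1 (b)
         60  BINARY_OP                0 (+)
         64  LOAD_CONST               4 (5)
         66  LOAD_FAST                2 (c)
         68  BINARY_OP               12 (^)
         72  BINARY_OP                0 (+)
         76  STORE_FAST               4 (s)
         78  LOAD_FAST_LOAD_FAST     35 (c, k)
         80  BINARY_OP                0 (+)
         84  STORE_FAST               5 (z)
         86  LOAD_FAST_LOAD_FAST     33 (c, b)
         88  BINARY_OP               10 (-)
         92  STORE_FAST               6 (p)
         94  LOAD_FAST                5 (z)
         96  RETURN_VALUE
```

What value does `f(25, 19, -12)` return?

-21

LOAD_FAST_LOAD_FAST b,c → push 19,-12. Stack: [19, -12]
BINARY_OP | → 19 | -12 = -9. Stack: [-9]
STORE_FAST k → k=-9. Stack: []
LOAD_FAST_LOAD_FAST a,k → push 25,-9. Stack: [25, -9]
COMPARE_OP bool(<) → 25 vs -9 = False. Stack: [False]
POP_JUMP_IF_FALSE → pop False; jump. Stack: []
LOAD_CONST → push 1. Stack: [1]
LOAD_FAST b → push 19. Stack: [1, 19]
BINARY_OP + → 1 + 19 = 20. Stack: [20]
LOAD_CONST → push 5. Stack: [20, 5]
LOAD_FAST c → push -12. Stack: [20, 5, -12]
BINARY_OP ^ → 5 ^ -12 = -15. Stack: [20, -15]
BINARY_OP + → 20 + -15 = 5. Stack: [5]
STORE_FAST s → s=5. Stack: []
LOAD_FAST_LOAD_FAST c,k → push -12,-9. Stack: [-12, -9]
BINARY_OP + → -12 + -9 = -21. Stack: [-21]
STORE_FAST z → z=-21. Stack: []
LOAD_FAST_LOAD_FAST c,b → push -12,19. Stack: [-12, 19]
BINARY_OP - → -12 - 19 = -31. Stack: [-31]
STORE_FAST p → p=-31. Stack: []
LOAD_FAST z → push -21. Stack: [-21]
RETURN_VALUE → return -21.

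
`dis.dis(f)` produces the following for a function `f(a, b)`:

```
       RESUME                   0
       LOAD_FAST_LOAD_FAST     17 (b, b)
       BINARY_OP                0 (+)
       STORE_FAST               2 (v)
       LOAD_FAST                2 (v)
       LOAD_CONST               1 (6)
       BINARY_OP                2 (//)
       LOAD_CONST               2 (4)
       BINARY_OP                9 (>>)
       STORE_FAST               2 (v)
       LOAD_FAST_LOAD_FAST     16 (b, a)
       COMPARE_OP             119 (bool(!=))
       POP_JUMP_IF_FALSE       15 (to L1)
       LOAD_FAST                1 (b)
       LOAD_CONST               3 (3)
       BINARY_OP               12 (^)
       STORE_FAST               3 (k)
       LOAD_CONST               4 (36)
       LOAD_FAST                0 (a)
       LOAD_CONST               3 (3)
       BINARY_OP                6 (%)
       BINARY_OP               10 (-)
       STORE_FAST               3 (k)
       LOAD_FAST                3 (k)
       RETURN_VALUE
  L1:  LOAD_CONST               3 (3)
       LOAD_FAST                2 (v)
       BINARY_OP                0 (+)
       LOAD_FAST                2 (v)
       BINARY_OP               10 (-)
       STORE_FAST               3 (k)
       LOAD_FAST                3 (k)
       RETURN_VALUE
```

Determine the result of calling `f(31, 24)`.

35

LOAD_FAST_LOAD_FAST b,b → push 24,24. Stack: [24, 24]
BINARY_OP + → 24 + 24 = 48. Stack: [48]
STORE_FAST v → v=48. Stack: []
LOAD_FAST v → push 48. Stack: [48]
LOAD_CONST → push 6. Stack: [48, 6]
BINARY_OP // → 48 // 6 = 8. Stack: [8]
LOAD_CONST → push 4. Stack: [8, 4]
BINARY_OP >> → 8 >> 4 = 0. Stack: [0]
STORE_FAST v → v=0. Stack: []
LOAD_FAST_LOAD_FAST b,a → push 24,31. Stack: [24, 31]
COMPARE_OP bool(!=) → 24 vs 31 = True. Stack: [True]
POP_JUMP_IF_FALSE → pop True; no jump. Stack: []
LOAD_FAST b → push 24. Stack: [24]
LOAD_CONST → push 3. Stack: [24, 3]
BINARY_OP ^ → 24 ^ 3 = 27. Stack: [27]
STORE_FAST k → k=27. Stack: []
LOAD_CONST → push 36. Stack: [36]
LOAD_FAST a → push 31. Stack: [36, 31]
LOAD_CONST → push 3. Stack: [36, 31, 3]
BINARY_OP % → 31 % 3 = 1. Stack: [36, 1]
BINARY_OP - → 36 - 1 = 35. Stack: [35]
STORE_FAST k → k=35. Stack: []
LOAD_FAST k → push 35. Stack: [35]
RETURN_VALUE → return 35.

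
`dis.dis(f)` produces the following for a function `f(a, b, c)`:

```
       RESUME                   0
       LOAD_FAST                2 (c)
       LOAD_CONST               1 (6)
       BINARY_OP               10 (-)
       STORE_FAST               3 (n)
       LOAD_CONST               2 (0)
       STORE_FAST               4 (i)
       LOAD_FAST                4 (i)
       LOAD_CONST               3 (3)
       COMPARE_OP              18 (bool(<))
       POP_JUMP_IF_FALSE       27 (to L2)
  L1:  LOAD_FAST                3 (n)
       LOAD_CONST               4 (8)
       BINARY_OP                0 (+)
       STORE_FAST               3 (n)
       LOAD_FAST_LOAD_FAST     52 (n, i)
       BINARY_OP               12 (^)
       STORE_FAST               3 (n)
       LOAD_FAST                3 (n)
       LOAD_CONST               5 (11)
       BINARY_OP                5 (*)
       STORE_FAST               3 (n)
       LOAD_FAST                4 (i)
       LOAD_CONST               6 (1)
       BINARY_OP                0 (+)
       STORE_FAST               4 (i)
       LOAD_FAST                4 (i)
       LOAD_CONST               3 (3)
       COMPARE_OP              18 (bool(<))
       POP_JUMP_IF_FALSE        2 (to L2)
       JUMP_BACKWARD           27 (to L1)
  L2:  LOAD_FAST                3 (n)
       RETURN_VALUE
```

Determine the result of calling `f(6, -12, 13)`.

20922

LOAD_FAST c → push 13
LOAD_CONST → push 6
BINARY_OP - → 13 - 6 = 7
STORE_FAST n → n=7
LOAD_CONST → push 0
STORE_FAST i → i=0
LOAD_FAST i → push 0
LOAD_CONST → push 3
COMPARE_OP bool(<) → 0 vs 3 = True
POP_JUMP_IF_FALSE → pop True; no jump
LOAD_FAST n → push 7
LOAD_CONST → push 8
BINARY_OP + → 7 + 8 = 15
STORE_FAST n → n=15
LOAD_FAST_LOAD_FAST n,i → push 15,0
BINARY_OP ^ → 15 ^ 0 = 15
STORE_FAST n → n=15
LOAD_FAST n → push 15
LOAD_CONST → push 11
BINARY_OP * → 15 * 11 = 165
STORE_FAST n → n=165
LOAD_FAST i → push 0
LOAD_CONST → push 1
BINARY_OP + → 0 + 1 = 1
STORE_FAST i → i=1
LOAD_FAST i → push 1
LOAD_CONST → push 3
COMPARE_OP bool(<) → 1 vs 3 = True
POP_JUMP_IF_FALSE → pop True; no jump
LOAD_FAST n → push 165
LOAD_CONST → push 8
BINARY_OP + → 165 + 8 = 173
STORE_FAST n → n=173
LOAD_FAST_LOAD_FAST n,i → push 173,1
BINARY_OP ^ → 173 ^ 1 = 172
STORE_FAST n → n=172
LOAD_FAST n → push 172
LOAD_CONST → push 11
BINARY_OP * → 172 * 11 = 1892
STORE_FAST n → n=1892
LOAD_FAST i → push 1
LOAD_CONST → push 1
BINARY_OP + → 1 + 1 = 2
STORE_FAST i → i=2
LOAD_FAST i → push 2
LOAD_CONST → push 3
COMPARE_OP bool(<) → 2 vs 3 = True
POP_JUMP_IF_FALSE → pop True; no jump
LOAD_FAST n → push 1892
LOAD_CONST → push 8
BINARY_OP + → 1892 + 8 = 1900
STORE_FAST n → n=1900
LOAD_FAST_LOAD_FAST n,i → push 1900,2
BINARY_OP ^ → 1900 ^ 2 = 1902
STORE_FAST n → n=1902
LOAD_FAST n → push 1902
LOAD_CONST → push 11
BINARY_OP * → 1902 * 11 = 20922
STORE_FAST n → n=20922
LOAD_FAST i → push 2
LOAD_CONST → push 1
BINARY_OP + → 2 + 1 = 3
STORE_FAST i → i=3
LOAD_FAST i → push 3
LOAD_CONST → push 3
COMPARE_OP bool(<) → 3 vs 3 = False
POP_JUMP_IF_FALSE → pop False; jump
LOAD_FAST n → push 20922
RETURN_VALUE → return 20922.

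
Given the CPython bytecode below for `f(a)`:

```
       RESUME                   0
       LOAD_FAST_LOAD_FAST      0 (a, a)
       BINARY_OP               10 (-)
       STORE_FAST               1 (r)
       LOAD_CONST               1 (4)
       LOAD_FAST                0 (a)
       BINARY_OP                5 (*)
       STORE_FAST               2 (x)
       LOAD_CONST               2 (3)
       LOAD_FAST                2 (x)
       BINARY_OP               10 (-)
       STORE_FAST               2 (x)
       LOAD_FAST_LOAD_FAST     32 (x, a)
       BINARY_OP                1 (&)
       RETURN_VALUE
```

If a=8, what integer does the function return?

LOAD_FAST_LOAD_FAST a,a → push 8,8. Stack: [8, 8]
BINARY_OP - → 8 - 8 = 0. Stack: [0]
STORE_FAST r → r=0. Stack: []
LOAD_CONST → push 4. Stack: [4]
LOAD_FAST a → push 8. Stack: [4, 8]
BINARY_OP * → 4 * 8 = 32. Stack: [32]
STORE_FAST x → x=32. Stack: []
LOAD_CONST → push 3. Stack: [3]
LOAD_FAST x → push 32. Stack: [3, 32]
BINARY_OP - → 3 - 32 = -29. Stack: [-29]
STORE_FAST x → x=-29. Stack: []
LOAD_FAST_LOAD_FAST x,a → push -29,8. Stack: [-29, 8]
BINARY_OP & → -29 & 8 = 0. Stack: [0]
RETURN_VALUE → return 0.

0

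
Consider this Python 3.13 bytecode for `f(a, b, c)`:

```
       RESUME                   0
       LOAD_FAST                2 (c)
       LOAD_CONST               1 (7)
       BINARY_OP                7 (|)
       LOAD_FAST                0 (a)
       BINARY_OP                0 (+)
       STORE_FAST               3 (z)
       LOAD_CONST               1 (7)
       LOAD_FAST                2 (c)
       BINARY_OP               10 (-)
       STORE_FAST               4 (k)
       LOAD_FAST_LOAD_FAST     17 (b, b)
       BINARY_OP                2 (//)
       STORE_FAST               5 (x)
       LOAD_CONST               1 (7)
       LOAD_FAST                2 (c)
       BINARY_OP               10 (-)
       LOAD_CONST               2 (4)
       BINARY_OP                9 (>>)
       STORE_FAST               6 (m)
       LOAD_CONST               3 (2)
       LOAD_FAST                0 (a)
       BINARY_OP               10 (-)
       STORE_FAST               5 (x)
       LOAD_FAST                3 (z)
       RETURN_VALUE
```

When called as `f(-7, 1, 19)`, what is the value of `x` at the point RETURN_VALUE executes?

9

LOAD_FAST c → push 19. Stack: [19]
LOAD_CONST → push 7. Stack: [19, 7]
BINARY_OP | → 19 | 7 = 23. Stack: [23]
LOAD_FAST a → push -7. Stack: [23, -7]
BINARY_OP + → 23 + -7 = 16. Stack: [16]
STORE_FAST z → z=16. Stack: []
LOAD_CONST → push 7. Stack: [7]
LOAD_FAST c → push 19. Stack: [7, 19]
BINARY_OP - → 7 - 19 = -12. Stack: [-12]
STORE_FAST k → k=-12. Stack: []
LOAD_FAST_LOAD_FAST b,b → push 1,1. Stack: [1, 1]
BINARY_OP // → 1 // 1 = 1. Stack: [1]
STORE_FAST x → x=1. Stack: []
LOAD_CONST → push 7. Stack: [7]
LOAD_FAST c → push 19. Stack: [7, 19]
BINARY_OP - → 7 - 19 = -12. Stack: [-12]
LOAD_CONST → push 4. Stack: [-12, 4]
BINARY_OP >> → -12 >> 4 = -1. Stack: [-1]
STORE_FAST m → m=-1. Stack: []
LOAD_CONST → push 2. Stack: [2]
LOAD_FAST a → push -7. Stack: [2, -7]
BINARY_OP - → 2 - -7 = 9. Stack: [9]
STORE_FAST x → x=9. Stack: []
LOAD_FAST z → push 16. Stack: [16]
RETURN_VALUE → return 16.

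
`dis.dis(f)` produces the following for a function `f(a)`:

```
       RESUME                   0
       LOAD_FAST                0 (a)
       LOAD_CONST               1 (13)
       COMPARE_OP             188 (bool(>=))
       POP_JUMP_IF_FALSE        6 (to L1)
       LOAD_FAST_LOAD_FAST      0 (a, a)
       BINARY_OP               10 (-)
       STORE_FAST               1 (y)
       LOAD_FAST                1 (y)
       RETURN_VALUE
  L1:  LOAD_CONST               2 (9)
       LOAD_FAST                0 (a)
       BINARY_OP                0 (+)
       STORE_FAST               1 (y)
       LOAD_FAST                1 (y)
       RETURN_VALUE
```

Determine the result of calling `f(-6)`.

LOAD_FAST a → push -6. Stack: [-6]
LOAD_CONST → push 13. Stack: [-6, 13]
COMPARE_OP bool(>=) → -6 vs 13 = False. Stack: [False]
POP_JUMP_IF_FALSE → pop False; jump. Stack: []
LOAD_CONST → push 9. Stack: [9]
LOAD_FAST a → push -6. Stack: [9, -6]
BINARY_OP + → 9 + -6 = 3. Stack: [3]
STORE_FAST y → y=3. Stack: []
LOAD_FAST y → push 3. Stack: [3]
RETURN_VALUE → return 3.

3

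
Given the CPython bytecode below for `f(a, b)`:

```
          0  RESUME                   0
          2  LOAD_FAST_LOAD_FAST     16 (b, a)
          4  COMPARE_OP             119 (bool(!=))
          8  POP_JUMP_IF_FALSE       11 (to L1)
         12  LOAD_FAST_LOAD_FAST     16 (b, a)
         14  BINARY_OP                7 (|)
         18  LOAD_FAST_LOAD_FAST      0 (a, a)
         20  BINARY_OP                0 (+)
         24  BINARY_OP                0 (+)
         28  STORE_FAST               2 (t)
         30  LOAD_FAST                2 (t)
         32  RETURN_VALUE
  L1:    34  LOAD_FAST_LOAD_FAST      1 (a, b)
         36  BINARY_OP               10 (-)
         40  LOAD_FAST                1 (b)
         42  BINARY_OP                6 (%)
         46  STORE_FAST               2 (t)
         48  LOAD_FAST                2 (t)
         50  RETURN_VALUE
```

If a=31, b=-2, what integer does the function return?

LOAD_FAST_LOAD_FAST b,a → push -2,31. Stack: [-2, 31]
COMPARE_OP bool(!=) → -2 vs 31 = True. Stack: [True]
POP_JUMP_IF_FALSE → pop True; no jump. Stack: []
LOAD_FAST_LOAD_FAST b,a → push -2,31. Stack: [-2, 31]
BINARY_OP | → -2 | 31 = -1. Stack: [-1]
LOAD_FAST_LOAD_FAST a,a → push 31,31. Stack: [-1, 31, 31]
BINARY_OP + → 31 + 31 = 62. Stack: [-1, 62]
BINARY_OP + → -1 + 62 = 61. Stack: [61]
STORE_FAST t → t=61. Stack: []
LOAD_FAST t → push 61. Stack: [61]
RETURN_VALUE → return 61.

61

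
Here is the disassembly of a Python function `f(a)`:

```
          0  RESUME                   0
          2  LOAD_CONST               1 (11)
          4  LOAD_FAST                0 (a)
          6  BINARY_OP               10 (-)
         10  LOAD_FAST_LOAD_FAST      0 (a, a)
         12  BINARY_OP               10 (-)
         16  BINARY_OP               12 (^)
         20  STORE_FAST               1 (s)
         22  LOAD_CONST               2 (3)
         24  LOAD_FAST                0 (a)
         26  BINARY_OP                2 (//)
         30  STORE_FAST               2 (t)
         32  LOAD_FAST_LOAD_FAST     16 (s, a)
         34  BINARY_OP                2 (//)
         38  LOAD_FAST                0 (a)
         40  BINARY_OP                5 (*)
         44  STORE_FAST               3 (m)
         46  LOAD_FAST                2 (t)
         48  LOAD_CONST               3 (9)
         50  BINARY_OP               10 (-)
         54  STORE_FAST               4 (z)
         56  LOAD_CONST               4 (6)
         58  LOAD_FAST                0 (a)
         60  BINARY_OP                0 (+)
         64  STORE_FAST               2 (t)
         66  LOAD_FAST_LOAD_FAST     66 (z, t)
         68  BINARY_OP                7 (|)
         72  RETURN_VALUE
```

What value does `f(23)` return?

-1

LOAD_CONST → push 11. Stack: [11]
LOAD_FAST a → push 23. Stack: [11, 23]
BINARY_OP - → 11 - 23 = -12. Stack: [-12]
LOAD_FAST_LOAD_FAST a,a → push 23,23. Stack: [-12, 23, 23]
BINARY_OP - → 23 - 23 = 0. Stack: [-12, 0]
BINARY_OP ^ → -12 ^ 0 = -12. Stack: [-12]
STORE_FAST s → s=-12. Stack: []
LOAD_CONST → push 3. Stack: [3]
LOAD_FAST a → push 23. Stack: [3, 23]
BINARY_OP // → 3 // 23 = 0. Stack: [0]
STORE_FAST t → t=0. Stack: []
LOAD_FAST_LOAD_FAST s,a → push -12,23. Stack: [-12, 23]
BINARY_OP // → -12 // 23 = -1. Stack: [-1]
LOAD_FAST a → push 23. Stack: [-1, 23]
BINARY_OP * → -1 * 23 = -23. Stack: [-23]
STORE_FAST m → m=-23. Stack: []
LOAD_FAST t → push 0. Stack: [0]
LOAD_CONST → push 9. Stack: [0, 9]
BINARY_OP - → 0 - 9 = -9. Stack: [-9]
STORE_FAST z → z=-9. Stack: []
LOAD_CONST → push 6. Stack: [6]
LOAD_FAST a → push 23. Stack: [6, 23]
BINARY_OP + → 6 + 23 = 29. Stack: [29]
STORE_FAST t → t=29. Stack: []
LOAD_FAST_LOAD_FAST z,t → push -9,29. Stack: [-9, 29]
BINARY_OP | → -9 | 29 = -1. Stack: [-1]
RETURN_VALUE → return -1.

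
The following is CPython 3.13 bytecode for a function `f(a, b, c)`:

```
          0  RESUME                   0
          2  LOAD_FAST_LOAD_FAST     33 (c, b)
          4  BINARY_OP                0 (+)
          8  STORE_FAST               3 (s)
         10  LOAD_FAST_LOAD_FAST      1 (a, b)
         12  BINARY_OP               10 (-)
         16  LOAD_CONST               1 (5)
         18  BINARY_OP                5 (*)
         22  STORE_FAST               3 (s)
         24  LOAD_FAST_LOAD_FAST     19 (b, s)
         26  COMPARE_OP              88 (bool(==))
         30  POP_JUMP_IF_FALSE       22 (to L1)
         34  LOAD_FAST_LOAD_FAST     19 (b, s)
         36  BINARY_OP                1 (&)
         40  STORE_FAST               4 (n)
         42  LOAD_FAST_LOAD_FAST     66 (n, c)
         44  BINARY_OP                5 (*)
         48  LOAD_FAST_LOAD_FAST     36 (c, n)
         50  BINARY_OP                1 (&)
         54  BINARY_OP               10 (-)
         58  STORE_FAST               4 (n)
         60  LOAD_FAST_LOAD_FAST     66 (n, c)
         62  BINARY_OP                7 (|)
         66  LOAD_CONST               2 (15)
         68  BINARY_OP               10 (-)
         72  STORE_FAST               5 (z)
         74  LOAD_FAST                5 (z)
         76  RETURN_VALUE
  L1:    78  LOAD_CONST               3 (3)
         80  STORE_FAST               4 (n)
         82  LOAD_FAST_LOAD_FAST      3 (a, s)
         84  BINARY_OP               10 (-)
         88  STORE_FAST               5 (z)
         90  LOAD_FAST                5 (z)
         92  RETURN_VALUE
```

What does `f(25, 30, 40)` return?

50

LOAD_FAST_LOAD_FAST c,b → push 40,30. Stack: [40, 30]
BINARY_OP + → 40 + 30 = 70. Stack: [70]
STORE_FAST s → s=70. Stack: []
LOAD_FAST_LOAD_FAST a,b → push 25,30. Stack: [25, 30]
BINARY_OP - → 25 - 30 = -5. Stack: [-5]
LOAD_CONST → push 5. Stack: [-5, 5]
BINARY_OP * → -5 * 5 = -25. Stack: [-25]
STORE_FAST s → s=-25. Stack: []
LOAD_FAST_LOAD_FAST b,s → push 30,-25. Stack: [30, -25]
COMPARE_OP bool(==) → 30 vs -25 = False. Stack: [False]
POP_JUMP_IF_FALSE → pop False; jump. Stack: []
LOAD_CONST → push 3. Stack: [3]
STORE_FAST n → n=3. Stack: []
LOAD_FAST_LOAD_FAST a,s → push 25,-25. Stack: [25, -25]
BINARY_OP - → 25 - -25 = 50. Stack: [50]
STORE_FAST z → z=50. Stack: []
LOAD_FAST z → push 50. Stack: [50]
RETURN_VALUE → return 50.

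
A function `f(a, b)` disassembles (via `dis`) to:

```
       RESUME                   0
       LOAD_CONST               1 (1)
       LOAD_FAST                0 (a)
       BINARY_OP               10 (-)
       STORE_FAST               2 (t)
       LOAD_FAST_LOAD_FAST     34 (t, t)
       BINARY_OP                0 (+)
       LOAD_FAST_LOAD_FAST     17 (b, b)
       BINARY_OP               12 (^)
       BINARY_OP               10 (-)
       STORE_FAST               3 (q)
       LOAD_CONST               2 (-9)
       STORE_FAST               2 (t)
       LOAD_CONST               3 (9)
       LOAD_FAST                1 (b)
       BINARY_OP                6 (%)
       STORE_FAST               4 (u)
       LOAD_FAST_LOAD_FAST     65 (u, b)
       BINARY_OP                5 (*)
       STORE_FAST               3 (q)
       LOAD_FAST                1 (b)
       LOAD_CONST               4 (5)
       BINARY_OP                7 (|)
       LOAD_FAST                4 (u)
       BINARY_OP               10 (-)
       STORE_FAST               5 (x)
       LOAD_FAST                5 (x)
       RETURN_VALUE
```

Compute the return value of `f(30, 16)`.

12

LOAD_CONST → push 1. Stack: [1]
LOAD_FAST a → push 30. Stack: [1, 30]
BINARY_OP - → 1 - 30 = -29. Stack: [-29]
STORE_FAST t → t=-29. Stack: []
LOAD_FAST_LOAD_FAST t,t → push -29,-29. Stack: [-29, -29]
BINARY_OP + → -29 + -29 = -58. Stack: [-58]
LOAD_FAST_LOAD_FAST b,b → push 16,16. Stack: [-58, 16, 16]
BINARY_OP ^ → 16 ^ 16 = 0. Stack: [-58, 0]
BINARY_OP - → -58 - 0 = -58. Stack: [-58]
STORE_FAST q → q=-58. Stack: []
LOAD_CONST → push -9. Stack: [-9]
STORE_FAST t → t=-9. Stack: []
LOAD_CONST → push 9. Stack: [9]
LOAD_FAST b → push 16. Stack: [9, 16]
BINARY_OP % → 9 % 16 = 9. Stack: [9]
STORE_FAST u → u=9. Stack: []
LOAD_FAST_LOAD_FAST u,b → push 9,16. Stack: [9, 16]
BINARY_OP * → 9 * 16 = 144. Stack: [144]
STORE_FAST q → q=144. Stack: []
LOAD_FAST b → push 16. Stack: [16]
LOAD_CONST → push 5. Stack: [16, 5]
BINARY_OP | → 16 | 5 = 21. Stack: [21]
LOAD_FAST u → push 9. Stack: [21, 9]
BINARY_OP - → 21 - 9 = 12. Stack: [12]
STORE_FAST x → x=12. Stack: []
LOAD_FAST x → push 12. Stack: [12]
RETURN_VALUE → return 12.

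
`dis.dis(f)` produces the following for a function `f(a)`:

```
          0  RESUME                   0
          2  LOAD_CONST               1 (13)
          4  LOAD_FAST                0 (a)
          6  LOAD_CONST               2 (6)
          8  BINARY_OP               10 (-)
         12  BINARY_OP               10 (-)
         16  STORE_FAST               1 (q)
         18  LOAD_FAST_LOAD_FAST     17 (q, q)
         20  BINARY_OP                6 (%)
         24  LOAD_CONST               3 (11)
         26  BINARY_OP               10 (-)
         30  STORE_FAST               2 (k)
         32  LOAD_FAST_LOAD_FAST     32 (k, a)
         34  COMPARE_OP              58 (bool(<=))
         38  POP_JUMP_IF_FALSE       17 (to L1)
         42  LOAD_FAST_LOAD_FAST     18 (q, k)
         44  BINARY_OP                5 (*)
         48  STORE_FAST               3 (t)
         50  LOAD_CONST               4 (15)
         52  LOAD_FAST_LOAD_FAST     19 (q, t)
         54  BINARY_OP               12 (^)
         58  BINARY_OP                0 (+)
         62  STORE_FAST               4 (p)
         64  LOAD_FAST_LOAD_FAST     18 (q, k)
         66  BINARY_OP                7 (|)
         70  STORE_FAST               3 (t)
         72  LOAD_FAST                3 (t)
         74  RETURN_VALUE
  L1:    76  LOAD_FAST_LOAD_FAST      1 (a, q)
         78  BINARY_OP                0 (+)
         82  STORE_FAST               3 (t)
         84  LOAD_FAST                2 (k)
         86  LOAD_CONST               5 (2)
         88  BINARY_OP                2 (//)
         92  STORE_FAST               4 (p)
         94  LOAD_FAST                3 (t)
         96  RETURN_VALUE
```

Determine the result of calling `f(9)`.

LOAD_CONST → push 13. Stack: [13]
LOAD_FAST a → push 9. Stack: [13, 9]
LOAD_CONST → push 6. Stack: [13, 9, 6]
BINARY_OP - → 9 - 6 = 3. Stack: [13, 3]
BINARY_OP - → 13 - 3 = 10. Stack: [10]
STORE_FAST q → q=10. Stack: []
LOAD_FAST_LOAD_FAST q,q → push 10,10. Stack: [10, 10]
BINARY_OP % → 10 % 10 = 0. Stack: [0]
LOAD_CONST → push 11. Stack: [0, 11]
BINARY_OP - → 0 - 11 = -11. Stack: [-11]
STORE_FAST k → k=-11. Stack: []
LOAD_FAST_LOAD_FAST k,a → push -11,9. Stack: [-11, 9]
COMPARE_OP bool(<=) → -11 vs 9 = True. Stack: [True]
POP_JUMP_IF_FALSE → pop True; no jump. Stack: []
LOAD_FAST_LOAD_FAST q,k → push 10,-11. Stack: [10, -11]
BINARY_OP * → 10 * -11 = -110. Stack: [-110]
STORE_FAST t → t=-110. Stack: []
LOAD_CONST → push 15. Stack: [15]
LOAD_FAST_LOAD_FAST q,t → push 10,-110. Stack: [15, 10, -110]
BINARY_OP ^ → 10 ^ -110 = -104. Stack: [15, -104]
BINARY_OP + → 15 + -104 = -89. Stack: [-89]
STORE_FAST p → p=-89. Stack: []
LOAD_FAST_LOAD_FAST q,k → push 10,-11. Stack: [10, -11]
BINARY_OP | → 10 | -11 = -1. Stack: [-1]
STORE_FAST t → t=-1. Stack: []
LOAD_FAST t → push -1. Stack: [-1]
RETURN_VALUE → return -1.

-1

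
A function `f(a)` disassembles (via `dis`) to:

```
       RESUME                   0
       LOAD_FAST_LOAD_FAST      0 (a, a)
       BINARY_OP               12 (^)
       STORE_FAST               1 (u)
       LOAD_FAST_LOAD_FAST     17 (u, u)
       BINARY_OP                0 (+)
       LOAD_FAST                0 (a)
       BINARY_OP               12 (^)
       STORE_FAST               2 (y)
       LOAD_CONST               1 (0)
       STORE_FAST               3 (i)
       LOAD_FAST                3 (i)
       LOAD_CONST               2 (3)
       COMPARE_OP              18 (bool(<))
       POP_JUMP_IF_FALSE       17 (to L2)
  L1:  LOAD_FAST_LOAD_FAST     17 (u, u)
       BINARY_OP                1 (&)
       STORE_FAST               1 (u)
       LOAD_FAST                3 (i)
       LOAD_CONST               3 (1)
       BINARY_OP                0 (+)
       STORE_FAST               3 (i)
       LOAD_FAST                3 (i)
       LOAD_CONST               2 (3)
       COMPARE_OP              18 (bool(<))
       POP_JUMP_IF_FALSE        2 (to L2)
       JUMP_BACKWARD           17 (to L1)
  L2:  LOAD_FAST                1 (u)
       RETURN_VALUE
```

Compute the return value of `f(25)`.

LOAD_FAST_LOAD_FAST a,a → push 25,25. Stack: [25, 25]
BINARY_OP ^ → 25 ^ 25 = 0. Stack: [0]
STORE_FAST u → u=0. Stack: []
LOAD_FAST_LOAD_FAST u,u → push 0,0. Stack: [0, 0]
BINARY_OP + → 0 + 0 = 0. Stack: [0]
LOAD_FAST a → push 25. Stack: [0, 25]
BINARY_OP ^ → 0 ^ 25 = 25. Stack: [25]
STORE_FAST y → y=25. Stack: []
LOAD_CONST → push 0. Stack: [0]
STORE_FAST i → i=0. Stack: []
LOAD_FAST i → push 0. Stack: [0]
LOAD_CONST → push 3. Stack: [0, 3]
COMPARE_OP bool(<) → 0 vs 3 = True. Stack: [True]
POP_JUMP_IF_FALSE → pop True; no jump. Stack: []
LOAD_FAST_LOAD_FAST u,u → push 0,0. Stack: [0, 0]
BINARY_OP & → 0 & 0 = 0. Stack: [0]
STORE_FAST u → u=0. Stack: []
LOAD_FAST i → push 0. Stack: [0]
LOAD_CONST → push 1. Stack: [0, 1]
BINARY_OP + → 0 + 1 = 1. Stack: [1]
STORE_FAST i → i=1. Stack: []
LOAD_FAST i → push 1. Stack: [1]
LOAD_CONST → push 3. Stack: [1, 3]
COMPARE_OP bool(<) → 1 vs 3 = True. Stack: [True]
POP_JUMP_IF_FALSE → pop True; no jump. Stack: []
LOAD_FAST_LOAD_FAST u,u → push 0,0. Stack: [0, 0]
BINARY_OP & → 0 & 0 = 0. Stack: [0]
STORE_FAST u → u=0. Stack: []
LOAD_FAST i → push 1. Stack: [1]
LOAD_CONST → push 1. Stack: [1, 1]
BINARY_OP + → 1 + 1 = 2. Stack: [2]
STORE_FAST i → i=2. Stack: []
LOAD_FAST i → push 2. Stack: [2]
LOAD_CONST → push 3. Stack: [2, 3]
COMPARE_OP bool(<) → 2 vs 3 = True. Stack: [True]
POP_JUMP_IF_FALSE → pop True; no jump. Stack: []
LOAD_FAST_LOAD_FAST u,u → push 0,0. Stack: [0, 0]
BINARY_OP & → 0 & 0 = 0. Stack: [0]
STORE_FAST u → u=0. Stack: []
LOAD_FAST i → push 2. Stack: [2]
LOAD_CONST → push 1. Stack: [2, 1]
BINARY_OP + → 2 + 1 = 3. Stack: [3]
STORE_FAST i → i=3. Stack: []
LOAD_FAST i → push 3. Stack: [3]
LOAD_CONST → push 3. Stack: [3, 3]
COMPARE_OP bool(<) → 3 vs 3 = False. Stack: [False]
POP_JUMP_IF_FALSE → pop False; jump. Stack: []
LOAD_FAST u → push 0. Stack: [0]
RETURN_VALUE → return 0.

0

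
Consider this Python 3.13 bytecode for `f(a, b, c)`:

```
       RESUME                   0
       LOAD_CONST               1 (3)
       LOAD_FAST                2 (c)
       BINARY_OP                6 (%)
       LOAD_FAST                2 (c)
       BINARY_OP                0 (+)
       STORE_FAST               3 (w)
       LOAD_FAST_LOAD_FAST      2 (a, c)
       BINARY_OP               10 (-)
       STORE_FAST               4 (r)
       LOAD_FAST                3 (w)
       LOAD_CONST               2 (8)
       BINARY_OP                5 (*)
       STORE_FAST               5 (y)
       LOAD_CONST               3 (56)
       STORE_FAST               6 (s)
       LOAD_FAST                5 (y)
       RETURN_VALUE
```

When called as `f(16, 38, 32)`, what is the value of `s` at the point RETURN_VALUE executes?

LOAD_CONST → push 3. Stack: [3]
LOAD_FAST c → push 32. Stack: [3, 32]
BINARY_OP % → 3 % 32 = 3. Stack: [3]
LOAD_FAST c → push 32. Stack: [3, 32]
BINARY_OP + → 3 + 32 = 35. Stack: [35]
STORE_FAST w → w=35. Stack: []
LOAD_FAST_LOAD_FAST a,c → push 16,32. Stack: [16, 32]
BINARY_OP - → 16 - 32 = -16. Stack: [-16]
STORE_FAST r → r=-16. Stack: []
LOAD_FAST w → push 35. Stack: [35]
LOAD_CONST → push 8. Stack: [35, 8]
BINARY_OP * → 35 * 8 = 280. Stack: [280]
STORE_FAST y → y=280. Stack: []
LOAD_CONST → push 56. Stack: [56]
STORE_FAST s → s=56. Stack: []
LOAD_FAST y → push 280. Stack: [280]
RETURN_VALUE → return 280.

56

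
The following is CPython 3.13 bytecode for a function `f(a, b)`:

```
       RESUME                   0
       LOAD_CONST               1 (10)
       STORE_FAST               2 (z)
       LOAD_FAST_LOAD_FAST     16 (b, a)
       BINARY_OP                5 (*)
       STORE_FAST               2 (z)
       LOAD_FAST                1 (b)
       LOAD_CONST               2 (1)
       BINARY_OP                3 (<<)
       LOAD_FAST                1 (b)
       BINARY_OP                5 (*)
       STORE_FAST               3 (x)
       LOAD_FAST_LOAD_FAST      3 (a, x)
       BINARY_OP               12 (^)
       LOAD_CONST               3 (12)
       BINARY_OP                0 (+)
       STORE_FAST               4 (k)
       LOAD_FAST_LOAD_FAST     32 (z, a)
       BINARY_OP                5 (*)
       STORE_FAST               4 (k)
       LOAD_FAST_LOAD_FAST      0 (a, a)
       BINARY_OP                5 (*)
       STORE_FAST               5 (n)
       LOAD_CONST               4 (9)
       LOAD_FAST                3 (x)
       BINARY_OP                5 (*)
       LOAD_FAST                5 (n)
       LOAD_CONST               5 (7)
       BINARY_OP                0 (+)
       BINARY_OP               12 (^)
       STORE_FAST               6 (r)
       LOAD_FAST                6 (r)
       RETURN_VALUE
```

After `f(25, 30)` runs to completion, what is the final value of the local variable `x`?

1800

LOAD_CONST → push 10. Stack: [10]
STORE_FAST z → z=10. Stack: []
LOAD_FAST_LOAD_FAST b,a → push 30,25. Stack: [30, 25]
BINARY_OP * → 30 * 25 = 750. Stack: [750]
STORE_FAST z → z=750. Stack: []
LOAD_FAST b → push 30. Stack: [30]
LOAD_CONST → push 1. Stack: [30, 1]
BINARY_OP << → 30 << 1 = 60. Stack: [60]
LOAD_FAST b → push 30. Stack: [60, 30]
BINARY_OP * → 60 * 30 = 1800. Stack: [1800]
STORE_FAST x → x=1800. Stack: []
LOAD_FAST_LOAD_FAST a,x → push 25,1800. Stack: [25, 1800]
BINARY_OP ^ → 25 ^ 1800 = 1809. Stack: [1809]
LOAD_CONST → push 12. Stack: [1809, 12]
BINARY_OP + → 1809 + 12 = 1821. Stack: [1821]
STORE_FAST k → k=1821. Stack: []
LOAD_FAST_LOAD_FAST z,a → push 750,25. Stack: [750, 25]
BINARY_OP * → 750 * 25 = 18750. Stack: [18750]
STORE_FAST k → k=18750. Stack: []
LOAD_FAST_LOAD_FAST a,a → push 25,25. Stack: [25, 25]
BINARY_OP * → 25 * 25 = 625. Stack: [625]
STORE_FAST n → n=625. Stack: []
LOAD_CONST → push 9. Stack: [9]
LOAD_FAST x → push 1800. Stack: [9, 1800]
BINARY_OP * → 9 * 1800 = 16200. Stack: [16200]
LOAD_FAST n → push 625. Stack: [16200, 625]
LOAD_CONST → push 7. Stack: [16200, 625, 7]
BINARY_OP + → 625 + 7 = 632. Stack: [16200, 632]
BINARY_OP ^ → 16200 ^ 632 = 15664. Stack: [15664]
STORE_FAST r → r=15664. Stack: []
LOAD_FAST r → push 15664. Stack: [15664]
RETURN_VALUE → return 15664.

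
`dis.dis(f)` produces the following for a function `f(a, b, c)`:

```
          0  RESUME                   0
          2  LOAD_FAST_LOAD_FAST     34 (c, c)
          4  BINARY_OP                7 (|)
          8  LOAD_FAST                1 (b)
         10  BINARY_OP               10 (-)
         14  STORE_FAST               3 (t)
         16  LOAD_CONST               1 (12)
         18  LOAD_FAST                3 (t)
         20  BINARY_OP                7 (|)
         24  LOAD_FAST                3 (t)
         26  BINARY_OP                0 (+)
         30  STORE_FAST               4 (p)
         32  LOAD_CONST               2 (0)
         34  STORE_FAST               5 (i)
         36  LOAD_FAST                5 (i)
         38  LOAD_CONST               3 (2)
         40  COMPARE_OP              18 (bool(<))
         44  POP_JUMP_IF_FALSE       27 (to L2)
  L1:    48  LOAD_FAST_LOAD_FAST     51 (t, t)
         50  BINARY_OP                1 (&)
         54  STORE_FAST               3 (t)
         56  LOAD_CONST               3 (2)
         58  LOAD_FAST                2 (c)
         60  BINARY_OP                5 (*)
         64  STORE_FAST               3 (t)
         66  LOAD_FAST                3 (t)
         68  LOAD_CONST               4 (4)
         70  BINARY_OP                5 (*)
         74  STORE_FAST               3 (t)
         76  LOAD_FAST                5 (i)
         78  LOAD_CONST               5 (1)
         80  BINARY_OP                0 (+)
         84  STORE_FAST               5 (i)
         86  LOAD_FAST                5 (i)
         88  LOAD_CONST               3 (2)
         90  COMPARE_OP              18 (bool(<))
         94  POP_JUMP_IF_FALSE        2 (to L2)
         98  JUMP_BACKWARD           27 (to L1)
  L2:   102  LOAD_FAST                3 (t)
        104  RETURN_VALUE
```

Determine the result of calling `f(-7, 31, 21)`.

168

LOAD_FAST_LOAD_FAST c,c → push 21,21. Stack: [21, 21]
BINARY_OP | → 21 | 21 = 21. Stack: [21]
LOAD_FAST b → push 31. Stack: [21, 31]
BINARY_OP - → 21 - 31 = -10. Stack: [-10]
STORE_FAST t → t=-10. Stack: []
LOAD_CONST → push 12. Stack: [12]
LOAD_FAST t → push -10. Stack: [12, -10]
BINARY_OP | → 12 | -10 = -2. Stack: [-2]
LOAD_FAST t → push -10. Stack: [-2, -10]
BINARY_OP + → -2 + -10 = -12. Stack: [-12]
STORE_FAST p → p=-12. Stack: []
LOAD_CONST → push 0. Stack: [0]
STORE_FAST i → i=0. Stack: []
LOAD_FAST i → push 0. Stack: [0]
LOAD_CONST → push 2. Stack: [0, 2]
COMPARE_OP bool(<) → 0 vs 2 = True. Stack: [True]
POP_JUMP_IF_FALSE → pop True; no jump. Stack: []
LOAD_FAST_LOAD_FAST t,t → push -10,-10. Stack: [-10, -10]
BINARY_OP & → -10 & -10 = -10. Stack: [-10]
STORE_FAST t → t=-10. Stack: []
LOAD_CONST → push 2. Stack: [2]
LOAD_FAST c → push 21. Stack: [2, 21]
BINARY_OP * → 2 * 21 = 42. Stack: [42]
STORE_FAST t → t=42. Stack: []
LOAD_FAST t → push 42. Stack: [42]
LOAD_CONST → push 4. Stack: [42, 4]
BINARY_OP * → 42 * 4 = 168. Stack: [168]
STORE_FAST t → t=168. Stack: []
LOAD_FAST i → push 0. Stack: [0]
LOAD_CONST → push 1. Stack: [0, 1]
BINARY_OP + → 0 + 1 = 1. Stack: [1]
STORE_FAST i → i=1. Stack: []
LOAD_FAST i → push 1. Stack: [1]
LOAD_CONST → push 2. Stack: [1, 2]
COMPARE_OP bool(<) → 1 vs 2 = True. Stack: [True]
POP_JUMP_IF_FALSE → pop True; no jump. Stack: []
LOAD_FAST_LOAD_FAST t,t → push 168,168. Stack: [168, 168]
BINARY_OP & → 168 & 168 = 168. Stack: [168]
STORE_FAST t → t=168. Stack: []
LOAD_CONST → push 2. Stack: [2]
LOAD_FAST c → push 21. Stack: [2, 21]
BINARY_OP * → 2 * 21 = 42. Stack: [42]
STORE_FAST t → t=42. Stack: []
LOAD_FAST t → push 42. Stack: [42]
LOAD_CONST → push 4. Stack: [42, 4]
BINARY_OP * → 42 * 4 = 168. Stack: [168]
STORE_FAST t → t=168. Stack: []
LOAD_FAST i → push 1. Stack: [1]
LOAD_CONST → push 1. Stack: [1, 1]
BINARY_OP + → 1 + 1 = 2. Stack: [2]
STORE_FAST i → i=2. Stack: []
LOAD_FAST i → push 2. Stack: [2]
LOAD_CONST → push 2. Stack: [2, 2]
COMPARE_OP bool(<) → 2 vs 2 = False. Stack: [False]
POP_JUMP_IF_FALSE → pop False; jump. Stack: []
LOAD_FAST t → push 168. Stack: [168]
RETURN_VALUE → return 168.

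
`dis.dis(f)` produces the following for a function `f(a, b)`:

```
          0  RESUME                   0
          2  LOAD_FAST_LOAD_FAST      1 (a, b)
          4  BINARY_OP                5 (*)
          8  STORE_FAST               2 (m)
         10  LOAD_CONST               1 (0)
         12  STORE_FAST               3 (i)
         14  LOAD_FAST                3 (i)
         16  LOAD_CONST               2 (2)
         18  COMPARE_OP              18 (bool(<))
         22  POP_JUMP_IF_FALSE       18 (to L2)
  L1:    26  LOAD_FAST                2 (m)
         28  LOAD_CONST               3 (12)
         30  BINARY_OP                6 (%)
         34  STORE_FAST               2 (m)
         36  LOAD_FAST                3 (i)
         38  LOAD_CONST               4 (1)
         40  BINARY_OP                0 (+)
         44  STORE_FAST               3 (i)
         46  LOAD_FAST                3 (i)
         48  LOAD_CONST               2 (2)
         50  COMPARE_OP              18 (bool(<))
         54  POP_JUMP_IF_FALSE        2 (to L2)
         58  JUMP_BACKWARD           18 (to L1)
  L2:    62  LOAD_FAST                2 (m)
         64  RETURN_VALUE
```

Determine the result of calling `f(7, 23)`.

5

LOAD_FAST_LOAD_FAST a,b → push 7,23. Stack: [7, 23]
BINARY_OP * → 7 * 23 = 161. Stack: [161]
STORE_FAST m → m=161. Stack: []
LOAD_CONST → push 0. Stack: [0]
STORE_FAST i → i=0. Stack: []
LOAD_FAST i → push 0. Stack: [0]
LOAD_CONST → push 2. Stack: [0, 2]
COMPARE_OP bool(<) → 0 vs 2 = True. Stack: [True]
POP_JUMP_IF_FALSE → pop True; no jump. Stack: []
LOAD_FAST m → push 161. Stack: [161]
LOAD_CONST → push 12. Stack: [161, 12]
BINARY_OP % → 161 % 12 = 5. Stack: [5]
STORE_FAST m → m=5. Stack: []
LOAD_FAST i → push 0. Stack: [0]
LOAD_CONST → push 1. Stack: [0, 1]
BINARY_OP + → 0 + 1 = 1. Stack: [1]
STORE_FAST i → i=1. Stack: []
LOAD_FAST i → push 1. Stack: [1]
LOAD_CONST → push 2. Stack: [1, 2]
COMPARE_OP bool(<) → 1 vs 2 = True. Stack: [True]
POP_JUMP_IF_FALSE → pop True; no jump. Stack: []
LOAD_FAST m → push 5. Stack: [5]
LOAD_CONST → push 12. Stack: [5, 12]
BINARY_OP % → 5 % 12 = 5. Stack: [5]
STORE_FAST m → m=5. Stack: []
LOAD_FAST i → push 1. Stack: [1]
LOAD_CONST → push 1. Stack: [1, 1]
BINARY_OP + → 1 + 1 = 2. Stack: [2]
STORE_FAST i → i=2. Stack: []
LOAD_FAST i → push 2. Stack: [2]
LOAD_CONST → push 2. Stack: [2, 2]
COMPARE_OP bool(<) → 2 vs 2 = False. Stack: [False]
POP_JUMP_IF_FALSE → pop False; jump. Stack: []
LOAD_FAST m → push 5. Stack: [5]
RETURN_VALUE → return 5.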